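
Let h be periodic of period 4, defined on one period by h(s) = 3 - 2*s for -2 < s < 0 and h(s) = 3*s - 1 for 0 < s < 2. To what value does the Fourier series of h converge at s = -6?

s = -6 differs from s = 2 by -2 full period(s), and the series is 4-periodic.
At s = 2 the one-sided limits are h(2^-) = 5 and h(2^+) = 7.
By Dirichlet's theorem the series converges to their average, [(5) + (7)]/2 = 6.

6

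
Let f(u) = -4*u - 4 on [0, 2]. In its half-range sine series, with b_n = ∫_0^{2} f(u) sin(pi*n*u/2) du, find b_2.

8/pi

b_2 = ∫_0^{2} (-4*u - 4) sin(pi*u) du.
Integrating by parts (boundary term plus one more integral), an antiderivative of (-4*u - 4) sin(pi*u) is 4*u*cos(pi*u)/pi - 4*sin(pi*u)/pi**2 + 4*cos(pi*u)/pi; evaluating from 0 to 2: ∫_{0}^{2} (-4*u - 4) sin(pi*u) du = (12/pi) - (4/pi) = 8/pi.
Hence b_2 = 8/pi.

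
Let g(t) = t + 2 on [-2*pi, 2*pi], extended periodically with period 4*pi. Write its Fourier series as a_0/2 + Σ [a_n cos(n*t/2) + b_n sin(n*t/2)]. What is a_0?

4

a_0 = (1/(2*pi)) ∫_{-2*pi}^{2*pi} g(t) dt = (1/(2*pi)) · (8*pi) = 4.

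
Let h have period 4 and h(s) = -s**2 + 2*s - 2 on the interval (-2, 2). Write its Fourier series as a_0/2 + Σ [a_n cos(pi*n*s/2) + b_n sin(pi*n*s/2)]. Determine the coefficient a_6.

a_6 = 1/2 ∫_{-2}^{2} h(s) cos(3*pi*s) ds.
Integrating by parts twice (tabular method), an antiderivative of (-s**2 + 2*s - 2) cos(3*pi*s) is -s**2*sin(3*pi*s)/(3*pi) + 2*s*sin(3*pi*s)/(3*pi) - 2*s*cos(3*pi*s)/(9*pi**2) - 2*sin(3*pi*s)/(3*pi) + 2*sin(3*pi*s)/(27*pi**3) + 2*cos(3*pi*s)/(9*pi**2); evaluating from -2 to 2: ∫_{-2}^{2} (-s**2 + 2*s - 2) cos(3*pi*s) ds = (-2/(9*pi**2)) - (2/(3*pi**2)) = -8/(9*pi**2).
Hence a_6 = (1/2)·(-8/(9*pi**2)) = -4/(9*pi**2).

-4/(9*pi**2)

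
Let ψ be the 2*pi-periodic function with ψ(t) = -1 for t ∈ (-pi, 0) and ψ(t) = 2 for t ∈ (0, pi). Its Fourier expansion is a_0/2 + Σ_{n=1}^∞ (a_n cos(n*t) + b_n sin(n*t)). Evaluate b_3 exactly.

2/pi

b_3 = 1/pi ∫_{-pi}^{pi} ψ(t) sin(3*t) dt.
Split the integral at the breakpoints.
Directly, an antiderivative of (-1) sin(3*t) is cos(3*t)/3; evaluating from -pi to 0: ∫_{-pi}^{0} (-1) sin(3*t) dt = (1/3) - (-1/3) = 2/3.
Directly, an antiderivative of (2) sin(3*t) is -2*cos(3*t)/3; evaluating from 0 to pi: ∫_{0}^{pi} (2) sin(3*t) dt = (2/3) - (-2/3) = 4/3.
Summing the pieces and multiplying by (1/pi) gives b_3 = 2/pi.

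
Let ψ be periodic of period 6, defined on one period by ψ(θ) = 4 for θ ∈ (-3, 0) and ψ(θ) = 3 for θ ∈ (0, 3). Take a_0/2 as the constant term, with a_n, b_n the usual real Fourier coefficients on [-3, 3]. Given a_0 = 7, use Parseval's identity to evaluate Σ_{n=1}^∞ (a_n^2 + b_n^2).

1/2

Parseval: a_0^2/2 + Σ_{n≥1} (a_n^2+b_n^2) = 1/3 ∫_{-3}^{3} ψ(θ)^2 dθ = 25.
Subtract a_0^2/2 = 49/2: Σ (a_n^2+b_n^2) = 1/2.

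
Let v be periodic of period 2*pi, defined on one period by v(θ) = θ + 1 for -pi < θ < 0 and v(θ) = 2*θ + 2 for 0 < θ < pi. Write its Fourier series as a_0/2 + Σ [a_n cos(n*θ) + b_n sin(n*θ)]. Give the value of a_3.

a_3 = 1/pi ∫_{-pi}^{pi} v(θ) cos(3*θ) dθ.
Split the integral at the breakpoints.
Integrating by parts (boundary term plus one more integral), an antiderivative of (θ + 1) cos(3*θ) is θ*sin(3*θ)/3 + sin(3*θ)/3 + cos(3*θ)/9; evaluating from -pi to 0: ∫_{-pi}^{0} (θ + 1) cos(3*θ) dθ = (1/9) - (-1/9) = 2/9.
Integrating by parts (boundary term plus one more integral), an antiderivative of (2*θ + 2) cos(3*θ) is 2*θ*sin(3*θ)/3 + 2*sin(3*θ)/3 + 2*cos(3*θ)/9; evaluating from 0 to pi: ∫_{0}^{pi} (2*θ + 2) cos(3*θ) dθ = (-2/9) - (2/9) = -4/9.
Summing the pieces and multiplying by (1/pi) gives a_3 = -2/(9*pi).

-2/(9*pi)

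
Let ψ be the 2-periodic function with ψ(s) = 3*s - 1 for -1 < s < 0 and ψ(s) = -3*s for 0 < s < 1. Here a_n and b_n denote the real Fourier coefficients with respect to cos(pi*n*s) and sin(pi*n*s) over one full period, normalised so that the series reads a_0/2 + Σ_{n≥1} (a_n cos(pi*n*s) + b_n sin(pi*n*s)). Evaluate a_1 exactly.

12/pi**2

a_1 = ∫_{-1}^{1} ψ(s) cos(pi*s) ds.
Split the integral at the breakpoints.
Integrating by parts (boundary term plus one more integral), an antiderivative of (3*s - 1) cos(pi*s) is 3*s*sin(pi*s)/pi - sin(pi*s)/pi + 3*cos(pi*s)/pi**2; evaluating from -1 to 0: ∫_{-1}^{0} (3*s - 1) cos(pi*s) ds = (3/pi**2) - (-3/pi**2) = 6/pi**2.
Integrating by parts (boundary term plus one more integral), an antiderivative of (-3*s) cos(pi*s) is -3*s*sin(pi*s)/pi - 3*cos(pi*s)/pi**2; evaluating from 0 to 1: ∫_{0}^{1} (-3*s) cos(pi*s) ds = (3/pi**2) - (-3/pi**2) = 6/pi**2.
Summing the pieces gives a_1 = 12/pi**2.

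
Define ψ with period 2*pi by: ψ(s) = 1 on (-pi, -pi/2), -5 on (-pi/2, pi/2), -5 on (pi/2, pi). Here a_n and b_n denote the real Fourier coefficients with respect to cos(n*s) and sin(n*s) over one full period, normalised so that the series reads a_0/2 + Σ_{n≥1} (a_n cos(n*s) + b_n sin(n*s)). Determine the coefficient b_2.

b_2 = 1/pi ∫_{-pi}^{pi} ψ(s) sin(2*s) ds.
Split the integral at the breakpoints.
Directly, an antiderivative of (1) sin(2*s) is -cos(2*s)/2; evaluating from -pi to -pi/2: ∫_{-pi}^{-pi/2} (1) sin(2*s) ds = (1/2) - (-1/2) = 1.
Directly, an antiderivative of (-5) sin(2*s) is 5*cos(2*s)/2; evaluating from -pi/2 to pi/2: ∫_{-pi/2}^{pi/2} (-5) sin(2*s) ds = (-5/2) - (-5/2) = 0.
Directly, an antiderivative of (-5) sin(2*s) is 5*cos(2*s)/2; evaluating from pi/2 to pi: ∫_{pi/2}^{pi} (-5) sin(2*s) ds = (5/2) - (-5/2) = 5.
Summing the pieces and multiplying by (1/pi) gives b_2 = 6/pi.

6/pi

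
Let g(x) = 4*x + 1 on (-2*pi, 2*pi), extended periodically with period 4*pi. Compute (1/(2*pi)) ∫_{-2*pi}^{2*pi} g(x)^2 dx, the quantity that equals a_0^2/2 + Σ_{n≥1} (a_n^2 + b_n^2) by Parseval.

(1/(2*pi)) ∫_{-2*pi}^{2*pi} g(x)^2 dx = (1/(2*pi)) · (4*pi + 256*pi**3/3) = 2 + 128*pi**2/3.

2 + 128*pi**2/3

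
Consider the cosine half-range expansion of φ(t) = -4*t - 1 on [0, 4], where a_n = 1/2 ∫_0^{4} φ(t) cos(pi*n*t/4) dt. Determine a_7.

64/(49*pi**2)

a_7 = 1/2 ∫_0^{4} (-4*t - 1) cos(7*pi*t/4) dt.
Integrating by parts (boundary term plus one more integral), an antiderivative of (-4*t - 1) cos(7*pi*t/4) is -16*t*sin(7*pi*t/4)/(7*pi) - 4*sin(7*pi*t/4)/(7*pi) - 64*cos(7*pi*t/4)/(49*pi**2); evaluating from 0 to 4: ∫_{0}^{4} (-4*t - 1) cos(7*pi*t/4) dt = (64/(49*pi**2)) - (-64/(49*pi**2)) = 128/(49*pi**2).
Hence a_7 = (1/2)·(128/(49*pi**2)) = 64/(49*pi**2).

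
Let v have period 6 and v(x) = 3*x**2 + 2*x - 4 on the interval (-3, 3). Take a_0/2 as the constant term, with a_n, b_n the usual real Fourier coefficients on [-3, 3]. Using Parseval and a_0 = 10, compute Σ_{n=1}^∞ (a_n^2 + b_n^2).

Parseval: a_0^2/2 + Σ_{n≥1} (a_n^2+b_n^2) = 1/3 ∫_{-3}^{3} v(x)^2 dx = 1018/5.
Subtract a_0^2/2 = 50: Σ (a_n^2+b_n^2) = 768/5.

768/5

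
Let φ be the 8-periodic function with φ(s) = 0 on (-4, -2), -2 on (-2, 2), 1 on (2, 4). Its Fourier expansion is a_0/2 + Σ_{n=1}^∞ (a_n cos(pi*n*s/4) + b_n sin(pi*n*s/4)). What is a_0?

-3/2

a_0 = 1/4 ∫_{-4}^{4} φ(s) ds = 1/4 · (-6) = -3/2.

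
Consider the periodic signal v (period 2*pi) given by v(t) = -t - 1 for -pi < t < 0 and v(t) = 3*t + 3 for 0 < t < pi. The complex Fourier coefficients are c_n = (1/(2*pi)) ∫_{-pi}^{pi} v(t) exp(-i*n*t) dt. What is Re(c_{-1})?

-4/pi

Since v is real-valued, Re(c_{-1}) = (1/(2*pi)) ∫_{-pi}^{pi} v(t) cos(-t) dt = a_{1}/2.
Split the integral at the breakpoints.
Integrating by parts (boundary term plus one more integral), an antiderivative of (-t - 1) cos(-t) is -t*sin(t) - sin(t) - cos(t); evaluating from -pi to 0: ∫_{-pi}^{0} (-t - 1) cos(-t) dt = (-1) - (1) = -2.
Integrating by parts (boundary term plus one more integral), an antiderivative of (3*t + 3) cos(-t) is 3*t*sin(t) + 3*sin(t) + 3*cos(t); evaluating from 0 to pi: ∫_{0}^{pi} (3*t + 3) cos(-t) dt = (-3) - (3) = -6.
So ∫_{-pi}^{pi} v(t) cos(-t) dt = -8.
Hence Re(c_{-1}) = (1/(2*pi))·(-8) = -4/pi.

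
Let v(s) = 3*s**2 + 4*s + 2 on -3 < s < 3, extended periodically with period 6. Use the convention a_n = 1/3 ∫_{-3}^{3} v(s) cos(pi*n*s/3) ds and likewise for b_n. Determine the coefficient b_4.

-6/pi

b_4 = 1/3 ∫_{-3}^{3} v(s) sin(4*pi*s/3) ds.
Integrating by parts twice (tabular method), an antiderivative of (3*s**2 + 4*s + 2) sin(4*pi*s/3) is -9*s**2*cos(4*pi*s/3)/(4*pi) + 27*s*sin(4*pi*s/3)/(8*pi**2) - 3*s*cos(4*pi*s/3)/pi + 9*sin(4*pi*s/3)/(4*pi**2) - 3*cos(4*pi*s/3)/(2*pi) + 81*cos(4*pi*s/3)/(32*pi**3); evaluating from -3 to 3: ∫_{-3}^{3} (3*s**2 + 4*s + 2) sin(4*pi*s/3) ds = (3*(27 - 328*pi**2)/(32*pi**3)) - (3*(27 - 136*pi**2)/(32*pi**3)) = -18/pi.
Hence b_4 = (1/3)·(-18/pi) = -6/pi.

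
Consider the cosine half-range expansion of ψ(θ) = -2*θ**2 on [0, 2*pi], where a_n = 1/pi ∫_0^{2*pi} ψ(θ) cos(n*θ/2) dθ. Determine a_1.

a_1 = 1/pi ∫_0^{2*pi} (-2*θ**2) cos(θ/2) dθ.
Integrating by parts twice (tabular method), an antiderivative of (-2*θ**2) cos(θ/2) is -4*θ**2*sin(θ/2) - 16*θ*cos(θ/2) + 32*sin(θ/2); evaluating from 0 to 2*pi: ∫_{0}^{2*pi} (-2*θ**2) cos(θ/2) dθ = (32*pi) - (0) = 32*pi.
Hence a_1 = (1/pi)·(32*pi) = 32.

32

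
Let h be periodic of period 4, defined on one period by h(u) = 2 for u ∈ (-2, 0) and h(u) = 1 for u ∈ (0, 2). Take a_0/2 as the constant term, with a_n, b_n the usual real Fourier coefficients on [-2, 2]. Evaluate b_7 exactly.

-2/(7*pi)

b_7 = 1/2 ∫_{-2}^{2} h(u) sin(7*pi*u/2) du.
Split the integral at the breakpoints.
Directly, an antiderivative of (2) sin(7*pi*u/2) is -4*cos(7*pi*u/2)/(7*pi); evaluating from -2 to 0: ∫_{-2}^{0} (2) sin(7*pi*u/2) du = (-4/(7*pi)) - (4/(7*pi)) = -8/(7*pi).
Directly, an antiderivative of (1) sin(7*pi*u/2) is -2*cos(7*pi*u/2)/(7*pi); evaluating from 0 to 2: ∫_{0}^{2} (1) sin(7*pi*u/2) du = (2/(7*pi)) - (-2/(7*pi)) = 4/(7*pi).
Summing the pieces and multiplying by (1/2) gives b_7 = -2/(7*pi).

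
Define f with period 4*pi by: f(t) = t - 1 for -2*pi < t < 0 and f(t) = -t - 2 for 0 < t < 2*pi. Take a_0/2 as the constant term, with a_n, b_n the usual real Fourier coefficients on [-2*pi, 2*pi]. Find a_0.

-2*pi - 3

a_0 = (1/(2*pi)) ∫_{-2*pi}^{2*pi} f(t) dt = (1/(2*pi)) · (-2*pi*(3 + 2*pi)) = -2*pi - 3.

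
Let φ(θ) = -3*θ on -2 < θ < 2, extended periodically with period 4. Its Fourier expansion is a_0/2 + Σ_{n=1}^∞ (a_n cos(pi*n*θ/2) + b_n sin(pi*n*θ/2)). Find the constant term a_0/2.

0

a_0 = 1/2 ∫_{-2}^{2} φ(θ) dθ = 1/2 · (0) = 0.
So the constant term a_0/2 = 0.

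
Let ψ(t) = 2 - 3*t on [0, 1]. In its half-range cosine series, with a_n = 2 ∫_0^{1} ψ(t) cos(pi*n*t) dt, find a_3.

4/(3*pi**2)

a_3 = 2 ∫_0^{1} (2 - 3*t) cos(3*pi*t) dt.
Integrating by parts (boundary term plus one more integral), an antiderivative of (2 - 3*t) cos(3*pi*t) is -t*sin(3*pi*t)/pi + 2*sin(3*pi*t)/(3*pi) - cos(3*pi*t)/(3*pi**2); evaluating from 0 to 1: ∫_{0}^{1} (2 - 3*t) cos(3*pi*t) dt = (1/(3*pi**2)) - (-1/(3*pi**2)) = 2/(3*pi**2).
Hence a_3 = 2·(2/(3*pi**2)) = 4/(3*pi**2).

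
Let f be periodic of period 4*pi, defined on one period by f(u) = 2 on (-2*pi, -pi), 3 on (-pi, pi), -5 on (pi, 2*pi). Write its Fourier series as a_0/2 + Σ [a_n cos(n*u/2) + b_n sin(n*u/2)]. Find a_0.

a_0 = (1/(2*pi)) ∫_{-2*pi}^{2*pi} f(u) du = (1/(2*pi)) · (3*pi) = 3/2.

3/2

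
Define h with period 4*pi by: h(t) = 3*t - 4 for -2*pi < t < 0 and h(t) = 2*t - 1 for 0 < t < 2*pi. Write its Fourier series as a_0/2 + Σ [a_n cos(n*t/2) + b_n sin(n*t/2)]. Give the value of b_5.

b_5 = (1/(2*pi)) ∫_{-2*pi}^{2*pi} h(t) sin(5*t/2) dt.
Split the integral at the breakpoints.
Integrating by parts (boundary term plus one more integral), an antiderivative of (3*t - 4) sin(5*t/2) is -6*t*cos(5*t/2)/5 + 12*sin(5*t/2)/25 + 8*cos(5*t/2)/5; evaluating from -2*pi to 0: ∫_{-2*pi}^{0} (3*t - 4) sin(5*t/2) dt = (8/5) - (-12*pi/5 - 8/5) = 16/5 + 12*pi/5.
Integrating by parts (boundary term plus one more integral), an antiderivative of (2*t - 1) sin(5*t/2) is -4*t*cos(5*t/2)/5 + 8*sin(5*t/2)/25 + 2*cos(5*t/2)/5; evaluating from 0 to 2*pi: ∫_{0}^{2*pi} (2*t - 1) sin(5*t/2) dt = (-2/5 + 8*pi/5) - (2/5) = -4/5 + 8*pi/5.
Summing the pieces and multiplying by (1/(2*pi)) gives b_5 = 6/(5*pi) + 2.

6/(5*pi) + 2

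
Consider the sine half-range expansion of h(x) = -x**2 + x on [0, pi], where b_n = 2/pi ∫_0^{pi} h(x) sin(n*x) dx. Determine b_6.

b_6 = 2/pi ∫_0^{pi} (-x**2 + x) sin(6*x) dx.
Integrating by parts twice (tabular method), an antiderivative of (-x**2 + x) sin(6*x) is x**2*cos(6*x)/6 - x*sin(6*x)/18 - x*cos(6*x)/6 + sin(6*x)/36 - cos(6*x)/108; evaluating from 0 to pi: ∫_{0}^{pi} (-x**2 + x) sin(6*x) dx = (-pi/6 - 1/108 + pi**2/6) - (-1/108) = pi*(-1 + pi)/6.
Hence b_6 = (2/pi)·(pi*(-1 + pi)/6) = -1/3 + pi/3.

-1/3 + pi/3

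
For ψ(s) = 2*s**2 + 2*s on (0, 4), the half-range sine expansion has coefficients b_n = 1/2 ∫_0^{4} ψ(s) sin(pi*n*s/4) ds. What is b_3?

16*(-16 + 45*pi**2)/(27*pi**3)

b_3 = 1/2 ∫_0^{4} (2*s**2 + 2*s) sin(3*pi*s/4) ds.
Integrating by parts twice (tabular method), an antiderivative of (2*s**2 + 2*s) sin(3*pi*s/4) is -8*s**2*cos(3*pi*s/4)/(3*pi) + 64*s*sin(3*pi*s/4)/(9*pi**2) - 8*s*cos(3*pi*s/4)/(3*pi) + 32*sin(3*pi*s/4)/(9*pi**2) + 256*cos(3*pi*s/4)/(27*pi**3); evaluating from 0 to 4: ∫_{0}^{4} (2*s**2 + 2*s) sin(3*pi*s/4) ds = (32*(-8 + 45*pi**2)/(27*pi**3)) - (256/(27*pi**3)) = 32*(-16 + 45*pi**2)/(27*pi**3).
Hence b_3 = (1/2)·(32*(-16 + 45*pi**2)/(27*pi**3)) = 16*(-16 + 45*pi**2)/(27*pi**3).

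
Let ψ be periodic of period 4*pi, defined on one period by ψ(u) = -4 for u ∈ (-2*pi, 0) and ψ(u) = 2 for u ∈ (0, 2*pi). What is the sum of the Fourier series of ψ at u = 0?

-1

At u = 0 the one-sided limits are ψ(0^-) = -4 and ψ(0^+) = 2.
By Dirichlet's theorem the series converges to their average, [(-4) + (2)]/2 = -1.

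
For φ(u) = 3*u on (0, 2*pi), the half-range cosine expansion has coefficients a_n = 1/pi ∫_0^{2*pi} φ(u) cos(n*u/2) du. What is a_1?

a_1 = 1/pi ∫_0^{2*pi} (3*u) cos(u/2) du.
Integrating by parts (boundary term plus one more integral), an antiderivative of (3*u) cos(u/2) is 6*u*sin(u/2) + 12*cos(u/2); evaluating from 0 to 2*pi: ∫_{0}^{2*pi} (3*u) cos(u/2) du = (-12) - (12) = -24.
Hence a_1 = (1/pi)·(-24) = -24/pi.

-24/pi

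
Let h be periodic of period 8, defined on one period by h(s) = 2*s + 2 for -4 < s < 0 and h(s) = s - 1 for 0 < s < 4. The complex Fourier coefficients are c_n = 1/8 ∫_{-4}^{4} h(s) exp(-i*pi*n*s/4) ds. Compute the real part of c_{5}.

Since h is real-valued, Re(c_{5}) = 1/8 ∫_{-4}^{4} h(s) cos(5*pi*s/4) ds = a_{5}/2.
Split the integral at the breakpoints.
Integrating by parts (boundary term plus one more integral), an antiderivative of (2*s + 2) cos(5*pi*s/4) is 8*s*sin(5*pi*s/4)/(5*pi) + 8*sin(5*pi*s/4)/(5*pi) + 32*cos(5*pi*s/4)/(25*pi**2); evaluating from -4 to 0: ∫_{-4}^{0} (2*s + 2) cos(5*pi*s/4) ds = (32/(25*pi**2)) - (-32/(25*pi**2)) = 64/(25*pi**2).
Integrating by parts (boundary term plus one more integral), an antiderivative of (s - 1) cos(5*pi*s/4) is 4*s*sin(5*pi*s/4)/(5*pi) - 4*sin(5*pi*s/4)/(5*pi) + 16*cos(5*pi*s/4)/(25*pi**2); evaluating from 0 to 4: ∫_{0}^{4} (s - 1) cos(5*pi*s/4) ds = (-16/(25*pi**2)) - (16/(25*pi**2)) = -32/(25*pi**2).
So ∫_{-4}^{4} h(s) cos(5*pi*s/4) ds = 32/(25*pi**2).
Hence Re(c_{5}) = (1/8)·(32/(25*pi**2)) = 4/(25*pi**2).

4/(25*pi**2)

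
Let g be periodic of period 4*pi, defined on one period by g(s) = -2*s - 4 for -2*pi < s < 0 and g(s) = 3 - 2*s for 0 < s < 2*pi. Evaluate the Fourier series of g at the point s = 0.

At s = 0 the one-sided limits are g(0^-) = -4 and g(0^+) = 3.
By Dirichlet's theorem the series converges to their average, [(-4) + (3)]/2 = -1/2.

-1/2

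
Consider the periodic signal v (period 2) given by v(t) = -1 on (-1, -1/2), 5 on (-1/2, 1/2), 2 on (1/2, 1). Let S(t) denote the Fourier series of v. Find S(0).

5

v is continuous at t = 0 with value 5, so the series converges to 5 there.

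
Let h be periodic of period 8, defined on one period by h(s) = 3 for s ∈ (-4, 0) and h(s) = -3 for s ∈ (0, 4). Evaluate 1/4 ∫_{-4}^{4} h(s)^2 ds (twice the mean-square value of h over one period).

1/4 ∫_{-4}^{4} h(s)^2 ds = 1/4 · (72) = 18.

18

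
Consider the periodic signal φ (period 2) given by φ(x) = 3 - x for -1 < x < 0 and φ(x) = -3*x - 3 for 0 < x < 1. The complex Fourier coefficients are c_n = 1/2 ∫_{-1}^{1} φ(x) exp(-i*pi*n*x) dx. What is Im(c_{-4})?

Since φ is real-valued, Im(c_{-4}) = -1/2 ∫_{-1}^{1} φ(x) sin(-4*pi*x) dx = b_{4}/2.
Split the integral at the breakpoints.
Integrating by parts (boundary term plus one more integral), an antiderivative of (3 - x) sin(-4*pi*x) is -x*cos(4*pi*x)/(4*pi) + sin(4*pi*x)/(16*pi**2) + 3*cos(4*pi*x)/(4*pi); evaluating from -1 to 0: ∫_{-1}^{0} (3 - x) sin(-4*pi*x) dx = (3/(4*pi)) - (1/pi) = -1/(4*pi).
Integrating by parts (boundary term plus one more integral), an antiderivative of (-3*x - 3) sin(-4*pi*x) is -3*x*cos(4*pi*x)/(4*pi) + 3*sin(4*pi*x)/(16*pi**2) - 3*cos(4*pi*x)/(4*pi); evaluating from 0 to 1: ∫_{0}^{1} (-3*x - 3) sin(-4*pi*x) dx = (-3/(2*pi)) - (-3/(4*pi)) = -3/(4*pi).
So ∫_{-1}^{1} φ(x) sin(-4*pi*x) dx = -1/pi.
Hence Im(c_{-4}) = (-1/2)·(-1/pi) = 1/(2*pi).

1/(2*pi)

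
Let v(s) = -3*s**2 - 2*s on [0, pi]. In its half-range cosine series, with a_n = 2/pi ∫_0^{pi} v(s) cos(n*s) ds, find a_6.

a_6 = 2/pi ∫_0^{pi} (-3*s**2 - 2*s) cos(6*s) ds.
Integrating by parts twice (tabular method), an antiderivative of (-3*s**2 - 2*s) cos(6*s) is -s**2*sin(6*s)/2 - s*sin(6*s)/3 - s*cos(6*s)/6 + sin(6*s)/36 - cos(6*s)/18; evaluating from 0 to pi: ∫_{0}^{pi} (-3*s**2 - 2*s) cos(6*s) ds = (-pi/6 - 1/18) - (-1/18) = -pi/6.
Hence a_6 = (2/pi)·(-pi/6) = -1/3.

-1/3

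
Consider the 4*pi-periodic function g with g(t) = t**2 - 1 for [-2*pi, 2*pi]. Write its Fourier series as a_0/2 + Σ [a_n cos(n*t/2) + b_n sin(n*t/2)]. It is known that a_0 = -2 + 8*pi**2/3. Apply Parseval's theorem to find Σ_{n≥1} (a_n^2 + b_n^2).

Parseval: a_0^2/2 + Σ_{n≥1} (a_n^2+b_n^2) = (1/(2*pi)) ∫_{-2*pi}^{2*pi} g(t)^2 dt = -16*pi**2/3 + 2 + 32*pi**4/5.
Subtract a_0^2/2 = 2*(3 - 4*pi**2)**2/9: Σ (a_n^2+b_n^2) = 128*pi**4/45.

128*pi**4/45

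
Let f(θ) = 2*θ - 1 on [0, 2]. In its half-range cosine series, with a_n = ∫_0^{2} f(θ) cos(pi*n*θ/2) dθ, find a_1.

a_1 = ∫_0^{2} (2*θ - 1) cos(pi*θ/2) dθ.
Integrating by parts (boundary term plus one more integral), an antiderivative of (2*θ - 1) cos(pi*θ/2) is 4*θ*sin(pi*θ/2)/pi - 2*sin(pi*θ/2)/pi + 8*cos(pi*θ/2)/pi**2; evaluating from 0 to 2: ∫_{0}^{2} (2*θ - 1) cos(pi*θ/2) dθ = (-8/pi**2) - (8/pi**2) = -16/pi**2.
Hence a_1 = -16/pi**2.

-16/pi**2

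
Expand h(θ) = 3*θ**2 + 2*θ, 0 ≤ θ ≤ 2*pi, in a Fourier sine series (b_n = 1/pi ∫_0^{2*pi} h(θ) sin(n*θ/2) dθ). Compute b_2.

-12*pi - 4

b_2 = 1/pi ∫_0^{2*pi} (3*θ**2 + 2*θ) sin(θ) dθ.
Integrating by parts twice (tabular method), an antiderivative of (3*θ**2 + 2*θ) sin(θ) is -3*θ**2*cos(θ) + 6*θ*sin(θ) - 2*θ*cos(θ) + 2*sin(θ) + 6*cos(θ); evaluating from 0 to 2*pi: ∫_{0}^{2*pi} (3*θ**2 + 2*θ) sin(θ) dθ = (-12*pi**2 - 4*pi + 6) - (6) = -4*pi*(1 + 3*pi).
Hence b_2 = (1/pi)·(-4*pi*(1 + 3*pi)) = -12*pi - 4.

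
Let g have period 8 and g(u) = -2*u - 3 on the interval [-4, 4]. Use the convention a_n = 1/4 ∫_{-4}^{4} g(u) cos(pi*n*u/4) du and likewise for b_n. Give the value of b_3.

-16/(3*pi)

b_3 = 1/4 ∫_{-4}^{4} g(u) sin(3*pi*u/4) du.
Integrating by parts (boundary term plus one more integral), an antiderivative of (-2*u - 3) sin(3*pi*u/4) is 8*u*cos(3*pi*u/4)/(3*pi) - 32*sin(3*pi*u/4)/(9*pi**2) + 4*cos(3*pi*u/4)/pi; evaluating from -4 to 4: ∫_{-4}^{4} (-2*u - 3) sin(3*pi*u/4) du = (-44/(3*pi)) - (20/(3*pi)) = -64/(3*pi).
Hence b_3 = (1/4)·(-64/(3*pi)) = -16/(3*pi).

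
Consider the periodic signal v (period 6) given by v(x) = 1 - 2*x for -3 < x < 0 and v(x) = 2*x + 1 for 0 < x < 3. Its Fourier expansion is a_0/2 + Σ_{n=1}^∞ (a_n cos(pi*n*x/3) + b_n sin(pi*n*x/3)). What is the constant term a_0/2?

4

a_0 = 1/3 ∫_{-3}^{3} v(x) dx = 1/3 · (24) = 8.
So the constant term a_0/2 = 4.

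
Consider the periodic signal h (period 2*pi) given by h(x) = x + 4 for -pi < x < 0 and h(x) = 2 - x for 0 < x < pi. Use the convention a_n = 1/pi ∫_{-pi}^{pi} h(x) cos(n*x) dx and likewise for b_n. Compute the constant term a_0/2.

a_0 = 1/pi ∫_{-pi}^{pi} h(x) dx = 1/pi · (pi*(6 - pi)) = 6 - pi.
So the constant term a_0/2 = 3 - pi/2.

3 - pi/2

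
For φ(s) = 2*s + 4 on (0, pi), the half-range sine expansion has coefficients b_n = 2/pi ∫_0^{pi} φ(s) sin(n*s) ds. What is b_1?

b_1 = 2/pi ∫_0^{pi} (2*s + 4) sin(s) ds.
Integrating by parts (boundary term plus one more integral), an antiderivative of (2*s + 4) sin(s) is -2*s*cos(s) + 2*sin(s) - 4*cos(s); evaluating from 0 to pi: ∫_{0}^{pi} (2*s + 4) sin(s) ds = (4 + 2*pi) - (-4) = 2*pi + 8.
Hence b_1 = (2/pi)·(2*pi + 8) = 4 + 16/pi.

4 + 16/pi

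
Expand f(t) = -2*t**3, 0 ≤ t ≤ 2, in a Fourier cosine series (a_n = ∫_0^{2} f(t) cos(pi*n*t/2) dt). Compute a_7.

96*(-4 + 49*pi**2)/(2401*pi**4)

a_7 = ∫_0^{2} (-2*t**3) cos(7*pi*t/2) dt.
Integrating by parts three times (tabular method), an antiderivative of (-2*t**3) cos(7*pi*t/2) is -4*t**3*sin(7*pi*t/2)/(7*pi) - 24*t**2*cos(7*pi*t/2)/(49*pi**2) + 96*t*sin(7*pi*t/2)/(343*pi**3) + 192*cos(7*pi*t/2)/(2401*pi**4); evaluating from 0 to 2: ∫_{0}^{2} (-2*t**3) cos(7*pi*t/2) dt = (96*(-2 + 49*pi**2)/(2401*pi**4)) - (192/(2401*pi**4)) = 96*(-4 + 49*pi**2)/(2401*pi**4).
Hence a_7 = 96*(-4 + 49*pi**2)/(2401*pi**4).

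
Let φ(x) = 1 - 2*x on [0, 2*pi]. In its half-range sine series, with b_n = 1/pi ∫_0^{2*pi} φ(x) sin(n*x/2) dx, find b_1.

-8 + 4/pi

b_1 = 1/pi ∫_0^{2*pi} (1 - 2*x) sin(x/2) dx.
Integrating by parts (boundary term plus one more integral), an antiderivative of (1 - 2*x) sin(x/2) is 4*x*cos(x/2) - 8*sin(x/2) - 2*cos(x/2); evaluating from 0 to 2*pi: ∫_{0}^{2*pi} (1 - 2*x) sin(x/2) dx = (2 - 8*pi) - (-2) = 4 - 8*pi.
Hence b_1 = (1/pi)·(4 - 8*pi) = -8 + 4/pi.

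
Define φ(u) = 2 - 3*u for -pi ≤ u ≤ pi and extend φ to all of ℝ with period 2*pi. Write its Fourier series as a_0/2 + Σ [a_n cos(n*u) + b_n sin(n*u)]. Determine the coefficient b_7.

-6/7

b_7 = 1/pi ∫_{-pi}^{pi} φ(u) sin(7*u) du.
Integrating by parts (boundary term plus one more integral), an antiderivative of (2 - 3*u) sin(7*u) is 3*u*cos(7*u)/7 - 3*sin(7*u)/49 - 2*cos(7*u)/7; evaluating from -pi to pi: ∫_{-pi}^{pi} (2 - 3*u) sin(7*u) du = (2/7 - 3*pi/7) - (2/7 + 3*pi/7) = -6*pi/7.
Hence b_7 = (1/pi)·(-6*pi/7) = -6/7.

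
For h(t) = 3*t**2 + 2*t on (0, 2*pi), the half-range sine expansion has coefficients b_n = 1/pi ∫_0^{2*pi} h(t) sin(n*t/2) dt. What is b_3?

-32/(9*pi) + 8/3 + 8*pi

b_3 = 1/pi ∫_0^{2*pi} (3*t**2 + 2*t) sin(3*t/2) dt.
Integrating by parts twice (tabular method), an antiderivative of (3*t**2 + 2*t) sin(3*t/2) is -2*t**2*cos(3*t/2) + 8*t*sin(3*t/2)/3 - 4*t*cos(3*t/2)/3 + 8*sin(3*t/2)/9 + 16*cos(3*t/2)/9; evaluating from 0 to 2*pi: ∫_{0}^{2*pi} (3*t**2 + 2*t) sin(3*t/2) dt = (-16/9 + 8*pi/3 + 8*pi**2) - (16/9) = -32/9 + 8*pi/3 + 8*pi**2.
Hence b_3 = (1/pi)·(-32/9 + 8*pi/3 + 8*pi**2) = -32/(9*pi) + 8/3 + 8*pi.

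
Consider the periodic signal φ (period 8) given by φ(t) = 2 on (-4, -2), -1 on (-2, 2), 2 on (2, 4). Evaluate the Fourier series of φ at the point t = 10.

t = 10 differs from t = 2 by 1 full period(s), and the series is 8-periodic.
At t = 2 the one-sided limits are φ(2^-) = -1 and φ(2^+) = 2.
By Dirichlet's theorem the series converges to their average, [(-1) + (2)]/2 = 1/2.

1/2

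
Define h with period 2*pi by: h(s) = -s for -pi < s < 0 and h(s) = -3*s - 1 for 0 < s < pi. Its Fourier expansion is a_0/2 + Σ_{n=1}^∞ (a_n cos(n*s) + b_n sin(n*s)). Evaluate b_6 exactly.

2/3

b_6 = 1/pi ∫_{-pi}^{pi} h(s) sin(6*s) ds.
Split the integral at the breakpoints.
Integrating by parts (boundary term plus one more integral), an antiderivative of (-s) sin(6*s) is s*cos(6*s)/6 - sin(6*s)/36; evaluating from -pi to 0: ∫_{-pi}^{0} (-s) sin(6*s) ds = (0) - (-pi/6) = pi/6.
Integrating by parts (boundary term plus one more integral), an antiderivative of (-3*s - 1) sin(6*s) is s*cos(6*s)/2 - sin(6*s)/12 + cos(6*s)/6; evaluating from 0 to pi: ∫_{0}^{pi} (-3*s - 1) sin(6*s) ds = (1/6 + pi/2) - (1/6) = pi/2.
Summing the pieces and multiplying by (1/pi) gives b_6 = 2/3.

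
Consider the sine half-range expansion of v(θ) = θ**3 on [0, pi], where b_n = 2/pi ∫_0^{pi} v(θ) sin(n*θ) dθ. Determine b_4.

b_4 = 2/pi ∫_0^{pi} (θ**3) sin(4*θ) dθ.
Integrating by parts three times (tabular method), an antiderivative of (θ**3) sin(4*θ) is -θ**3*cos(4*θ)/4 + 3*θ**2*sin(4*θ)/16 + 3*θ*cos(4*θ)/32 - 3*sin(4*θ)/128; evaluating from 0 to pi: ∫_{0}^{pi} (θ**3) sin(4*θ) dθ = (pi*(3 - 8*pi**2)/32) - (0) = pi*(3 - 8*pi**2)/32.
Hence b_4 = (2/pi)·(pi*(3 - 8*pi**2)/32) = 3/16 - pi**2/2.

3/16 - pi**2/2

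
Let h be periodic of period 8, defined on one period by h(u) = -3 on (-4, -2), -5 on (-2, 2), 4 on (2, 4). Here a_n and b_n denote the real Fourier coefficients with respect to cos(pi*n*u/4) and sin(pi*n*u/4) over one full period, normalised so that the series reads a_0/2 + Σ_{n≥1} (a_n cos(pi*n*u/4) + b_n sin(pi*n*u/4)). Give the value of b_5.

b_5 = 1/4 ∫_{-4}^{4} h(u) sin(5*pi*u/4) du.
Split the integral at the breakpoints.
Directly, an antiderivative of (-3) sin(5*pi*u/4) is 12*cos(5*pi*u/4)/(5*pi); evaluating from -4 to -2: ∫_{-4}^{-2} (-3) sin(5*pi*u/4) du = (0) - (-12/(5*pi)) = 12/(5*pi).
Directly, an antiderivative of (-5) sin(5*pi*u/4) is 4*cos(5*pi*u/4)/pi; evaluating from -2 to 2: ∫_{-2}^{2} (-5) sin(5*pi*u/4) du = (0) - (0) = 0.
Directly, an antiderivative of (4) sin(5*pi*u/4) is -16*cos(5*pi*u/4)/(5*pi); evaluating from 2 to 4: ∫_{2}^{4} (4) sin(5*pi*u/4) du = (16/(5*pi)) - (0) = 16/(5*pi).
Summing the pieces and multiplying by (1/4) gives b_5 = 7/(5*pi).

7/(5*pi)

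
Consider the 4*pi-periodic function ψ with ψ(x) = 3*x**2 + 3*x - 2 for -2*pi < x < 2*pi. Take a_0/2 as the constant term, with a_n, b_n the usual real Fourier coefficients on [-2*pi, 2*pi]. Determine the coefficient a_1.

a_1 = (1/(2*pi)) ∫_{-2*pi}^{2*pi} ψ(x) cos(x/2) dx.
Integrating by parts twice (tabular method), an antiderivative of (3*x**2 + 3*x - 2) cos(x/2) is 6*x**2*sin(x/2) + 6*x*sin(x/2) + 24*x*cos(x/2) - 52*sin(x/2) + 12*cos(x/2); evaluating from -2*pi to 2*pi: ∫_{-2*pi}^{2*pi} (3*x**2 + 3*x - 2) cos(x/2) dx = (-48*pi - 12) - (-12 + 48*pi) = -96*pi.
Hence a_1 = (1/(2*pi))·(-96*pi) = -48.

-48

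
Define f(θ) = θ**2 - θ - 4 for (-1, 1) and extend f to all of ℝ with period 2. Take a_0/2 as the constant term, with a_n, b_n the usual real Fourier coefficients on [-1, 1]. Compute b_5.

-2/(5*pi)

b_5 = ∫_{-1}^{1} f(θ) sin(5*pi*θ) dθ.
Integrating by parts twice (tabular method), an antiderivative of (θ**2 - θ - 4) sin(5*pi*θ) is -θ**2*cos(5*pi*θ)/(5*pi) + 2*θ*sin(5*pi*θ)/(25*pi**2) + θ*cos(5*pi*θ)/(5*pi) - sin(5*pi*θ)/(25*pi**2) + 2*cos(5*pi*θ)/(125*pi**3) + 4*cos(5*pi*θ)/(5*pi); evaluating from -1 to 1: ∫_{-1}^{1} (θ**2 - θ - 4) sin(5*pi*θ) dθ = (2*(-50*pi**2 - 1)/(125*pi**3)) - (2*(-25*pi**2 - 1)/(125*pi**3)) = -2/(5*pi).
Hence b_5 = -2/(5*pi).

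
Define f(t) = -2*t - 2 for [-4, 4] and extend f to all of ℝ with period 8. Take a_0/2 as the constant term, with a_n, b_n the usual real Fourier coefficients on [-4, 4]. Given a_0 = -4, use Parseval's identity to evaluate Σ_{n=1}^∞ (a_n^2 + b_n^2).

Parseval: a_0^2/2 + Σ_{n≥1} (a_n^2+b_n^2) = 1/4 ∫_{-4}^{4} f(t)^2 dt = 152/3.
Subtract a_0^2/2 = 8: Σ (a_n^2+b_n^2) = 128/3.

128/3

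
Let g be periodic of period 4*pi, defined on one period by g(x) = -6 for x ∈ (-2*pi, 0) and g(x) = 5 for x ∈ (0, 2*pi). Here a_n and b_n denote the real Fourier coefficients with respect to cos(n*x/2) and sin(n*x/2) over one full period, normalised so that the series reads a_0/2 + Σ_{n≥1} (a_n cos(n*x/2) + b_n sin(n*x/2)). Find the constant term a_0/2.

a_0 = (1/(2*pi)) ∫_{-2*pi}^{2*pi} g(x) dx = (1/(2*pi)) · (-2*pi) = -1.
So the constant term a_0/2 = -1/2.

-1/2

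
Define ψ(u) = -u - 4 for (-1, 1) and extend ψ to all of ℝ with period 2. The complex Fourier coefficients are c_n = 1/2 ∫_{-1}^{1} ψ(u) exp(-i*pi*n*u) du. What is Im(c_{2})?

-1/(2*pi)

Since ψ is real-valued, Im(c_{2}) = -1/2 ∫_{-1}^{1} ψ(u) sin(2*pi*u) du = -b_{2}/2.
Integrating by parts (boundary term plus one more integral), an antiderivative of (-u - 4) sin(2*pi*u) is u*cos(2*pi*u)/(2*pi) - sin(2*pi*u)/(4*pi**2) + 2*cos(2*pi*u)/pi; evaluating from -1 to 1: ∫_{-1}^{1} (-u - 4) sin(2*pi*u) du = (5/(2*pi)) - (3/(2*pi)) = 1/pi.
Hence Im(c_{2}) = (-1/2)·(1/pi) = -1/(2*pi).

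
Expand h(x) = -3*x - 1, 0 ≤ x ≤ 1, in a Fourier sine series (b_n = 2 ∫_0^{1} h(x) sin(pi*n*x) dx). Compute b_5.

b_5 = 2 ∫_0^{1} (-3*x - 1) sin(5*pi*x) dx.
Integrating by parts (boundary term plus one more integral), an antiderivative of (-3*x - 1) sin(5*pi*x) is 3*x*cos(5*pi*x)/(5*pi) - 3*sin(5*pi*x)/(25*pi**2) + cos(5*pi*x)/(5*pi); evaluating from 0 to 1: ∫_{0}^{1} (-3*x - 1) sin(5*pi*x) dx = (-4/(5*pi)) - (1/(5*pi)) = -1/pi.
Hence b_5 = 2·(-1/pi) = -2/pi.

-2/pi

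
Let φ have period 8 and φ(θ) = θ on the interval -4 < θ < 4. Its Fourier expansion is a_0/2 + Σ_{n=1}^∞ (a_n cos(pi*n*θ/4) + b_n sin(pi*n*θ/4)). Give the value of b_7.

8/(7*pi)

b_7 = 1/4 ∫_{-4}^{4} φ(θ) sin(7*pi*θ/4) dθ.
φ is odd and sin(7*pi*θ/4) is odd, so the integrand is even and b_7 = 1/2 ∫_0^{4} φ(θ) sin(7*pi*θ/4) dθ.
Integrating by parts (boundary term plus one more integral), an antiderivative of (θ) sin(7*pi*θ/4) is -4*θ*cos(7*pi*θ/4)/(7*pi) + 16*sin(7*pi*θ/4)/(49*pi**2); evaluating from 0 to 4: ∫_{0}^{4} (θ) sin(7*pi*θ/4) dθ = (16/(7*pi)) - (0) = 16/(7*pi).
Hence b_7 = (1/2)·(16/(7*pi)) = 8/(7*pi).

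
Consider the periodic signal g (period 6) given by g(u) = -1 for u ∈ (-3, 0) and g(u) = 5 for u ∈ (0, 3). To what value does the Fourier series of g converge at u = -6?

2

u = -6 differs from u = 0 by -1 full period(s), and the series is 6-periodic.
At u = 0 the one-sided limits are g(0^-) = -1 and g(0^+) = 5.
By Dirichlet's theorem the series converges to their average, [(-1) + (5)]/2 = 2.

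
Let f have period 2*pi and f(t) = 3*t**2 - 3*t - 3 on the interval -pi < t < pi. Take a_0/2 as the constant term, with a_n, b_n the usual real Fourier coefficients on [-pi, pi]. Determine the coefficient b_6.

1

b_6 = 1/pi ∫_{-pi}^{pi} f(t) sin(6*t) dt.
Integrating by parts twice (tabular method), an antiderivative of (3*t**2 - 3*t - 3) sin(6*t) is -t**2*cos(6*t)/2 + t*sin(6*t)/6 + t*cos(6*t)/2 - sin(6*t)/12 + 19*cos(6*t)/36; evaluating from -pi to pi: ∫_{-pi}^{pi} (3*t**2 - 3*t - 3) sin(6*t) dt = (-pi**2/2 + 19/36 + pi/2) - (-pi**2/2 - pi/2 + 19/36) = pi.
Hence b_6 = (1/pi)·(pi) = 1.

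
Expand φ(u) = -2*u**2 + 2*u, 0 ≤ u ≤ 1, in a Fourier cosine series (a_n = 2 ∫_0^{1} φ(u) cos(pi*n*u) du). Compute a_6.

a_6 = 2 ∫_0^{1} (-2*u**2 + 2*u) cos(6*pi*u) du.
Integrating by parts twice (tabular method), an antiderivative of (-2*u**2 + 2*u) cos(6*pi*u) is -u**2*sin(6*pi*u)/(3*pi) + u*sin(6*pi*u)/(3*pi) - u*cos(6*pi*u)/(9*pi**2) + sin(6*pi*u)/(54*pi**3) + cos(6*pi*u)/(18*pi**2); evaluating from 0 to 1: ∫_{0}^{1} (-2*u**2 + 2*u) cos(6*pi*u) du = (-1/(18*pi**2)) - (1/(18*pi**2)) = -1/(9*pi**2).
Hence a_6 = 2·(-1/(9*pi**2)) = -2/(9*pi**2).

-2/(9*pi**2)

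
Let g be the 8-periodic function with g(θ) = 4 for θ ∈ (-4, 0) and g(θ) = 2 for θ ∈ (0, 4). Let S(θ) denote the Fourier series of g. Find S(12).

3

θ = 12 differs from θ = 4 by 1 full period(s), and the series is 8-periodic.
At θ = 4 the one-sided limits are g(4^-) = 2 and g(4^+) = 4.
By Dirichlet's theorem the series converges to their average, [(2) + (4)]/2 = 3.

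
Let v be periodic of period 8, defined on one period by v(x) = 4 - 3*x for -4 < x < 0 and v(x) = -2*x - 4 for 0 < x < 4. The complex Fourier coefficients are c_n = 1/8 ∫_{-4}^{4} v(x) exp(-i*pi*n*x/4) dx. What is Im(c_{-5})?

-18/(5*pi)

Since v is real-valued, Im(c_{-5}) = -1/8 ∫_{-4}^{4} v(x) sin(-5*pi*x/4) dx = b_{5}/2.
Split the integral at the breakpoints.
Integrating by parts (boundary term plus one more integral), an antiderivative of (4 - 3*x) sin(-5*pi*x/4) is -12*x*cos(5*pi*x/4)/(5*pi) + 48*sin(5*pi*x/4)/(25*pi**2) + 16*cos(5*pi*x/4)/(5*pi); evaluating from -4 to 0: ∫_{-4}^{0} (4 - 3*x) sin(-5*pi*x/4) dx = (16/(5*pi)) - (-64/(5*pi)) = 16/pi.
Integrating by parts (boundary term plus one more integral), an antiderivative of (-2*x - 4) sin(-5*pi*x/4) is -8*x*cos(5*pi*x/4)/(5*pi) + 32*sin(5*pi*x/4)/(25*pi**2) - 16*cos(5*pi*x/4)/(5*pi); evaluating from 0 to 4: ∫_{0}^{4} (-2*x - 4) sin(-5*pi*x/4) dx = (48/(5*pi)) - (-16/(5*pi)) = 64/(5*pi).
So ∫_{-4}^{4} v(x) sin(-5*pi*x/4) dx = 144/(5*pi).
Hence Im(c_{-5}) = (-1/8)·(144/(5*pi)) = -18/(5*pi).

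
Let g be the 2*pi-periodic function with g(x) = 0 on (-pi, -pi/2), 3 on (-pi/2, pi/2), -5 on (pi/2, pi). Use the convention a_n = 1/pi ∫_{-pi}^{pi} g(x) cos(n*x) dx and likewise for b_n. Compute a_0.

1/2

a_0 = 1/pi ∫_{-pi}^{pi} g(x) dx = 1/pi · (pi/2) = 1/2.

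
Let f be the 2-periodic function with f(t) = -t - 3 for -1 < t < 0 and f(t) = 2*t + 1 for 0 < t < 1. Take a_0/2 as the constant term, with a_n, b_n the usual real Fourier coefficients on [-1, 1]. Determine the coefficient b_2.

-1/(2*pi)

b_2 = ∫_{-1}^{1} f(t) sin(2*pi*t) dt.
Split the integral at the breakpoints.
Integrating by parts (boundary term plus one more integral), an antiderivative of (-t - 3) sin(2*pi*t) is t*cos(2*pi*t)/(2*pi) - sin(2*pi*t)/(4*pi**2) + 3*cos(2*pi*t)/(2*pi); evaluating from -1 to 0: ∫_{-1}^{0} (-t - 3) sin(2*pi*t) dt = (3/(2*pi)) - (1/pi) = 1/(2*pi).
Integrating by parts (boundary term plus one more integral), an antiderivative of (2*t + 1) sin(2*pi*t) is -t*cos(2*pi*t)/pi + sin(2*pi*t)/(2*pi**2) - cos(2*pi*t)/(2*pi); evaluating from 0 to 1: ∫_{0}^{1} (2*t + 1) sin(2*pi*t) dt = (-3/(2*pi)) - (-1/(2*pi)) = -1/pi.
Summing the pieces gives b_2 = -1/(2*pi).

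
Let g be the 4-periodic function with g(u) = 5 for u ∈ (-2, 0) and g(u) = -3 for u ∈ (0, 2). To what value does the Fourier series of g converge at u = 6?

1

u = 6 differs from u = -2 by 2 full period(s), and the series is 4-periodic.
At u = -2 the one-sided limits are g(-2^-) = -3 and g(-2^+) = 5.
By Dirichlet's theorem the series converges to their average, [(-3) + (5)]/2 = 1.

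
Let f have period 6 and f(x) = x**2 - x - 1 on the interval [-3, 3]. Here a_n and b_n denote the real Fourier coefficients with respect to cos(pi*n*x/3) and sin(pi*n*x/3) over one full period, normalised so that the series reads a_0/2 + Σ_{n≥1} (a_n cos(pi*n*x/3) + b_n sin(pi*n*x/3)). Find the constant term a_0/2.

2

a_0 = 1/3 ∫_{-3}^{3} f(x) dx = 1/3 · (12) = 4.
So the constant term a_0/2 = 2.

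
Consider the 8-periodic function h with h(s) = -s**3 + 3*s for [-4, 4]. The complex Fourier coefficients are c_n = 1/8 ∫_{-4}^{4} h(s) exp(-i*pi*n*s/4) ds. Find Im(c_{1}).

Since h is real-valued, Im(c_{1}) = -1/8 ∫_{-4}^{4} h(s) sin(pi*s/4) ds = -b_{1}/2.
h is odd and sin(pi*s/4) is odd, so the integrand is even: ∫_{-4}^{4} h(s) sin(pi*s/4) ds = 2∫_0^{4} h(s) sin(pi*s/4) ds.
Integrating by parts three times (tabular method), an antiderivative of (-s**3 + 3*s) sin(pi*s/4) is 4*s**3*cos(pi*s/4)/pi - 48*s**2*sin(pi*s/4)/pi**2 - 384*s*cos(pi*s/4)/pi**3 - 12*s*cos(pi*s/4)/pi + 48*sin(pi*s/4)/pi**2 + 1536*sin(pi*s/4)/pi**4; evaluating from 0 to 4: ∫_{0}^{4} (-s**3 + 3*s) sin(pi*s/4) ds = (-208/pi + 1536/pi**3) - (0) = -208/pi + 1536/pi**3.
So ∫_{-4}^{4} h(s) sin(pi*s/4) ds = -416/pi + 3072/pi**3.
Hence Im(c_{1}) = (-1/8)·(-416/pi + 3072/pi**3) = -384/pi**3 + 52/pi.

-384/pi**3 + 52/pi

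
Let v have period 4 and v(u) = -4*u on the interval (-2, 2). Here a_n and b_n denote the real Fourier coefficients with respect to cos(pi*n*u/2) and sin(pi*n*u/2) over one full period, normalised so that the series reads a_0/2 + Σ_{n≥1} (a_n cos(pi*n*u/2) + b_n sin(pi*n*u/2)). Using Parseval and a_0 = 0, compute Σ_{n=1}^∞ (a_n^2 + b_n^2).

Parseval: a_0^2/2 + Σ_{n≥1} (a_n^2+b_n^2) = 1/2 ∫_{-2}^{2} v(u)^2 du = 128/3.
Subtract a_0^2/2 = 0: Σ (a_n^2+b_n^2) = 128/3.

128/3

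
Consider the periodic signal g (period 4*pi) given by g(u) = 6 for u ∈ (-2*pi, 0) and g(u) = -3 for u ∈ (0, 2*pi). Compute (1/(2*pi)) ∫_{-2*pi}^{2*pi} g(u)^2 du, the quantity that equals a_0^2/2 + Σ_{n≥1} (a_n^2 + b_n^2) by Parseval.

45

(1/(2*pi)) ∫_{-2*pi}^{2*pi} g(u)^2 du = (1/(2*pi)) · (90*pi) = 45.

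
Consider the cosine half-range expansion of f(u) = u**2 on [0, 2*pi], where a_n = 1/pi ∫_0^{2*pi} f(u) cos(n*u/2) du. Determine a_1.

-16

a_1 = 1/pi ∫_0^{2*pi} (u**2) cos(u/2) du.
Integrating by parts twice (tabular method), an antiderivative of (u**2) cos(u/2) is 2*u**2*sin(u/2) + 8*u*cos(u/2) - 16*sin(u/2); evaluating from 0 to 2*pi: ∫_{0}^{2*pi} (u**2) cos(u/2) du = (-16*pi) - (0) = -16*pi.
Hence a_1 = (1/pi)·(-16*pi) = -16.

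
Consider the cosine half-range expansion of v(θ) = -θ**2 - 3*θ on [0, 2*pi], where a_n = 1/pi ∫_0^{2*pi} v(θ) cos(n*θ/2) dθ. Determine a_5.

a_5 = 1/pi ∫_0^{2*pi} (-θ**2 - 3*θ) cos(5*θ/2) dθ.
Integrating by parts twice (tabular method), an antiderivative of (-θ**2 - 3*θ) cos(5*θ/2) is -2*θ**2*sin(5*θ/2)/5 - 6*θ*sin(5*θ/2)/5 - 8*θ*cos(5*θ/2)/25 + 16*sin(5*θ/2)/125 - 12*cos(5*θ/2)/25; evaluating from 0 to 2*pi: ∫_{0}^{2*pi} (-θ**2 - 3*θ) cos(5*θ/2) dθ = (12/25 + 16*pi/25) - (-12/25) = 24/25 + 16*pi/25.
Hence a_5 = (1/pi)·(24/25 + 16*pi/25) = 8*(3 + 2*pi)/(25*pi).

8*(3 + 2*pi)/(25*pi)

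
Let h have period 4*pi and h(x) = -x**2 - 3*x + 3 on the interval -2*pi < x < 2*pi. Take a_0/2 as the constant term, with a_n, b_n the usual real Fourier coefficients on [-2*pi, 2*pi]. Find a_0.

6 - 8*pi**2/3

a_0 = (1/(2*pi)) ∫_{-2*pi}^{2*pi} h(x) dx = (1/(2*pi)) · (-16*pi**3/3 + 12*pi) = 6 - 8*pi**2/3.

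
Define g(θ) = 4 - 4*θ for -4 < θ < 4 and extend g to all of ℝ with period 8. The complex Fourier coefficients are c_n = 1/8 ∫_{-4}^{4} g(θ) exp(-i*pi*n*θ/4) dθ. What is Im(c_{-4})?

4/pi

Since g is real-valued, Im(c_{-4}) = -1/8 ∫_{-4}^{4} g(θ) sin(-pi*θ) dθ = b_{4}/2.
Integrating by parts (boundary term plus one more integral), an antiderivative of (4 - 4*θ) sin(-pi*θ) is -4*θ*cos(pi*θ)/pi + 4*sin(pi*θ)/pi**2 + 4*cos(pi*θ)/pi; evaluating from -4 to 4: ∫_{-4}^{4} (4 - 4*θ) sin(-pi*θ) dθ = (-12/pi) - (20/pi) = -32/pi.
Hence Im(c_{-4}) = (-1/8)·(-32/pi) = 4/pi.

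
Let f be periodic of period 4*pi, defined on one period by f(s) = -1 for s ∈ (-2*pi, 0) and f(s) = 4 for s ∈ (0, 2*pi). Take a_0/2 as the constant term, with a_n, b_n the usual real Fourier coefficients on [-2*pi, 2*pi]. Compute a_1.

a_1 = (1/(2*pi)) ∫_{-2*pi}^{2*pi} f(s) cos(s/2) ds.
Split the integral at the breakpoints.
Directly, an antiderivative of (-1) cos(s/2) is -2*sin(s/2); evaluating from -2*pi to 0: ∫_{-2*pi}^{0} (-1) cos(s/2) ds = (0) - (0) = 0.
Directly, an antiderivative of (4) cos(s/2) is 8*sin(s/2); evaluating from 0 to 2*pi: ∫_{0}^{2*pi} (4) cos(s/2) ds = (0) - (0) = 0.
Summing the pieces and multiplying by (1/(2*pi)) gives a_1 = 0.

0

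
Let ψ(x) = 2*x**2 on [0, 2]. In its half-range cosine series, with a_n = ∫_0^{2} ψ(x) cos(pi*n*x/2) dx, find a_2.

8/pi**2

a_2 = ∫_0^{2} (2*x**2) cos(pi*x) dx.
Integrating by parts twice (tabular method), an antiderivative of (2*x**2) cos(pi*x) is 2*x**2*sin(pi*x)/pi + 4*x*cos(pi*x)/pi**2 - 4*sin(pi*x)/pi**3; evaluating from 0 to 2: ∫_{0}^{2} (2*x**2) cos(pi*x) dx = (8/pi**2) - (0) = 8/pi**2.
Hence a_2 = 8/pi**2.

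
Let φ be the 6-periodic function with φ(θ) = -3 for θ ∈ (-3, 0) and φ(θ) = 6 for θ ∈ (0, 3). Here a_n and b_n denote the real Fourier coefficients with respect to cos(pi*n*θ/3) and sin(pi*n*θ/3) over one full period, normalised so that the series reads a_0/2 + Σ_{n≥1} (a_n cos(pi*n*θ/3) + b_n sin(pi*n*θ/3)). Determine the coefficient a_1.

a_1 = 1/3 ∫_{-3}^{3} φ(θ) cos(pi*θ/3) dθ.
Split the integral at the breakpoints.
Directly, an antiderivative of (-3) cos(pi*θ/3) is -9*sin(pi*θ/3)/pi; evaluating from -3 to 0: ∫_{-3}^{0} (-3) cos(pi*θ/3) dθ = (0) - (0) = 0.
Directly, an antiderivative of (6) cos(pi*θ/3) is 18*sin(pi*θ/3)/pi; evaluating from 0 to 3: ∫_{0}^{3} (6) cos(pi*θ/3) dθ = (0) - (0) = 0.
Summing the pieces and multiplying by (1/3) gives a_1 = 0.

0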